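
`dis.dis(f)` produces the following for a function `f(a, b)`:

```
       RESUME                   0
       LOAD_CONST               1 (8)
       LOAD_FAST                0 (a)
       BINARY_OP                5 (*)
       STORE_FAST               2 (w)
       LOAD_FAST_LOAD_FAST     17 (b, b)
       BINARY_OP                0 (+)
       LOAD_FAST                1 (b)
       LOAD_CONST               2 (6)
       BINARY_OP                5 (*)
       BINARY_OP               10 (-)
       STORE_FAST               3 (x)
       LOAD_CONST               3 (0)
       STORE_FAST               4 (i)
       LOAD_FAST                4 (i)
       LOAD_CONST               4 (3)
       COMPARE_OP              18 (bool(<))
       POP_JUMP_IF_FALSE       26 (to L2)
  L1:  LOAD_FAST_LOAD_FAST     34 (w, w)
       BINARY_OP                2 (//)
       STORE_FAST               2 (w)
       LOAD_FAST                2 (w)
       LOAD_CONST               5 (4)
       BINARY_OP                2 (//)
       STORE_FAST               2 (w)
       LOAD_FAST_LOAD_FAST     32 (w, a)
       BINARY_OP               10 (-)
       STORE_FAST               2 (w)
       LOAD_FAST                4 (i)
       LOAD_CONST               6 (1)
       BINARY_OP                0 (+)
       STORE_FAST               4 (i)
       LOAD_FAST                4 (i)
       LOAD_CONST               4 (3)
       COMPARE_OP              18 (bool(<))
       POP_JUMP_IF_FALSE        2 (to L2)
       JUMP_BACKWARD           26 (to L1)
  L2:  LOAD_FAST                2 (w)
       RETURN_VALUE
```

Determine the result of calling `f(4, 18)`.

-4

LOAD_CONST → push 8
LOAD_FAST a → push 4
BINARY_OP * → 8 * 4 = 32
STORE_FAST w → w=32
LOAD_FAST_LOAD_FAST b,b → push 18,18
BINARY_OP + → 18 + 18 = 36
LOAD_FAST b → push 18
LOAD_CONST → push 6
BINARY_OP * → 18 * 6 = 108
BINARY_OP - → 36 - 108 = -72
STORE_FAST x → x=-72
LOAD_CONST → push 0
STORE_FAST i → i=0
LOAD_FAST i → push 0
LOAD_CONST → push 3
COMPARE_OP bool(<) → 0 vs 3 = True
POP_JUMP_IF_FALSE → pop True; no jump
LOAD_FAST_LOAD_FAST w,w → push 32,32
BINARY_OP // → 32 // 32 = 1
STORE_FAST w → w=1
LOAD_FAST w → push 1
LOAD_CONST → push 4
BINARY_OP // → 1 // 4 = 0
STORE_FAST w → w=0
LOAD_FAST_LOAD_FAST w,a → push 0,4
BINARY_OP - → 0 - 4 = -4
STORE_FAST w → w=-4
LOAD_FAST i → push 0
LOAD_CONST → push 1
BINARY_OP + → 0 + 1 = 1
STORE_FAST i → i=1
LOAD_FAST i → push 1
LOAD_CONST → push 3
COMPARE_OP bool(<) → 1 vs 3 = True
POP_JUMP_IF_FALSE → pop True; no jump
LOAD_FAST_LOAD_FAST w,w → push -4,-4
BINARY_OP // → -4 // -4 = 1
STORE_FAST w → w=1
LOAD_FAST w → push 1
LOAD_CONST → push 4
BINARY_OP // → 1 // 4 = 0
STORE_FAST w → w=0
LOAD_FAST_LOAD_FAST w,a → push 0,4
BINARY_OP - → 0 - 4 = -4
STORE_FAST w → w=-4
LOAD_FAST i → push 1
LOAD_CONST → push 1
BINARY_OP + → 1 + 1 = 2
STORE_FAST i → i=2
LOAD_FAST i → push 2
LOAD_CONST → push 3
COMPARE_OP bool(<) → 2 vs 3 = True
POP_JUMP_IF_FALSE → pop True; no jump
LOAD_FAST_LOAD_FAST w,w → push -4,-4
BINARY_OP // → -4 // -4 = 1
STORE_FAST w → w=1
LOAD_FAST w → push 1
LOAD_CONST → push 4
BINARY_OP // → 1 // 4 = 0
STORE_FAST w → w=0
LOAD_FAST_LOAD_FAST w,a → push 0,4
BINARY_OP - → 0 - 4 = -4
STORE_FAST w → w=-4
LOAD_FAST i → push 2
LOAD_CONST → push 1
BINARY_OP + → 2 + 1 = 3
STORE_FAST i → i=3
LOAD_FAST i → push 3
LOAD_CONST → push 3
COMPARE_OP bool(<) → 3 vs 3 = False
POP_JUMP_IF_FALSE → pop False; jump
LOAD_FAST w → push -4
RETURN_VALUE → return -4.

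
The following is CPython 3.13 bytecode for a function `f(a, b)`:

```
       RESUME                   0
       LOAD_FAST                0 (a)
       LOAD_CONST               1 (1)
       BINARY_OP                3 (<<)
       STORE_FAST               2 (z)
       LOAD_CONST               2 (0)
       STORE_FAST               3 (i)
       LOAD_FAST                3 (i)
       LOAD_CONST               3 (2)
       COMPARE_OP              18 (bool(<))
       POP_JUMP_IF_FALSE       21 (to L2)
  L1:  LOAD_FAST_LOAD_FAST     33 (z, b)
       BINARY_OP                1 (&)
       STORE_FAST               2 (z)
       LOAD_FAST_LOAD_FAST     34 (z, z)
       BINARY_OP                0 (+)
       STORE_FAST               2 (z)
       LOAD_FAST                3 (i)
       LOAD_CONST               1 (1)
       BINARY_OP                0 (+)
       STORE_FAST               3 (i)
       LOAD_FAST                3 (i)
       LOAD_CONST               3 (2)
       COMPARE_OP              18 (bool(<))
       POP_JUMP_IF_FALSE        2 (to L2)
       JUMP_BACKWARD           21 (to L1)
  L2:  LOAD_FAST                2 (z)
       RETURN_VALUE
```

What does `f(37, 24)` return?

LOAD_FAST a → push 37. Stack: [37]
LOAD_CONST → push 1. Stack: [37, 1]
BINARY_OP << → 37 << 1 = 74. Stack: [74]
STORE_FAST z → z=74. Stack: []
LOAD_CONST → push 0. Stack: [0]
STORE_FAST i → i=0. Stack: []
LOAD_FAST i → push 0. Stack: [0]
LOAD_CONST → push 2. Stack: [0, 2]
COMPARE_OP bool(<) → 0 vs 2 = True. Stack: [True]
POP_JUMP_IF_FALSE → pop True; no jump. Stack: []
LOAD_FAST_LOAD_FAST z,b → push 74,24. Stack: [74, 24]
BINARY_OP & → 74 & 24 = 8. Stack: [8]
STORE_FAST z → z=8. Stack: []
LOAD_FAST_LOAD_FAST z,z → push 8,8. Stack: [8, 8]
BINARY_OP + → 8 + 8 = 16. Stack: [16]
STORE_FAST z → z=16. Stack: []
LOAD_FAST i → push 0. Stack: [0]
LOAD_CONST → push 1. Stack: [0, 1]
BINARY_OP + → 0 + 1 = 1. Stack: [1]
STORE_FAST i → i=1. Stack: []
LOAD_FAST i → push 1. Stack: [1]
LOAD_CONST → push 2. Stack: [1, 2]
COMPARE_OP bool(<) → 1 vs 2 = True. Stack: [True]
POP_JUMP_IF_FALSE → pop True; no jump. Stack: []
LOAD_FAST_LOAD_FAST z,b → push 16,24. Stack: [16, 24]
BINARY_OP & → 16 & 24 = 16. Stack: [16]
STORE_FAST z → z=16. Stack: []
LOAD_FAST_LOAD_FAST z,z → push 16,16. Stack: [16, 16]
BINARY_OP + → 16 + 16 = 32. Stack: [32]
STORE_FAST z → z=32. Stack: []
LOAD_FAST i → push 1. Stack: [1]
LOAD_CONST → push 1. Stack: [1, 1]
BINARY_OP + → 1 + 1 = 2. Stack: [2]
STORE_FAST i → i=2. Stack: []
LOAD_FAST i → push 2. Stack: [2]
LOAD_CONST → push 2. Stack: [2, 2]
COMPARE_OP bool(<) → 2 vs 2 = False. Stack: [False]
POP_JUMP_IF_FALSE → pop False; jump. Stack: []
LOAD_FAST z → push 32. Stack: [32]
RETURN_VALUE → return 32.

32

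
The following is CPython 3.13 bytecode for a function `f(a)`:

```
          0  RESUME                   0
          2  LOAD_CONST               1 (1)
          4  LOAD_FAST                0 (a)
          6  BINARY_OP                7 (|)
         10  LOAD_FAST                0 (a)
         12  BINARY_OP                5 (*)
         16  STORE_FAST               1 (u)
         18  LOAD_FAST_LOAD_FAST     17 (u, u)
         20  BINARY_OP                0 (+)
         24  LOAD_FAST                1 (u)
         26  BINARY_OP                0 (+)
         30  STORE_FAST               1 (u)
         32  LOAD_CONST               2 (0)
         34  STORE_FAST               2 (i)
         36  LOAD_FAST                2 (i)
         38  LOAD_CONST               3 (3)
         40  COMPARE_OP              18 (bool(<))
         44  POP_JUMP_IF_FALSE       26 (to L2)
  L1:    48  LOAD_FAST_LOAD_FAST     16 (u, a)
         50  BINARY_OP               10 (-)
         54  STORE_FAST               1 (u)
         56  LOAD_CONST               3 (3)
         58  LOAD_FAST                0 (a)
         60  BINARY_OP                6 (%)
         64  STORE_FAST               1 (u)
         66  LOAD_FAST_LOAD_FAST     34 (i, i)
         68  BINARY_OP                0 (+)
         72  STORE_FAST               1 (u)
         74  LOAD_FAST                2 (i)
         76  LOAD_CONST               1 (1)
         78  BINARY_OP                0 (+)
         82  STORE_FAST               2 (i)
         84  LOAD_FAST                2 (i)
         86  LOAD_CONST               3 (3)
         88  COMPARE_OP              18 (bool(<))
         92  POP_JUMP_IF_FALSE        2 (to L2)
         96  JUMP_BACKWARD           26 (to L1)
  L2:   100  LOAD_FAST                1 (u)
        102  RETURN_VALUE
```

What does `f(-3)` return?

LOAD_CONST → push 1
LOAD_FAST a → push -3
BINARY_OP | → 1 | -3 = -3
LOAD_FAST a → push -3
BINARY_OP * → -3 * -3 = 9
STORE_FAST u → u=9
LOAD_FAST_LOAD_FAST u,u → push 9,9
BINARY_OP + → 9 + 9 = 18
LOAD_FAST u → push 9
BINARY_OP + → 18 + 9 = 27
STORE_FAST u → u=27
LOAD_CONST → push 0
STORE_FAST i → i=0
LOAD_FAST i → push 0
LOAD_CONST → push 3
COMPARE_OP bool(<) → 0 vs 3 = True
POP_JUMP_IF_FALSE → pop True; no jump
LOAD_FAST_LOAD_FAST u,a → push 27,-3
BINARY_OP - → 27 - -3 = 30
STORE_FAST u → u=30
LOAD_CONST → push 3
LOAD_FAST a → push -3
BINARY_OP % → 3 % -3 = 0
STORE_FAST u → u=0
LOAD_FAST_LOAD_FAST i,i → push 0,0
BINARY_OP + → 0 + 0 = 0
STORE_FAST u → u=0
LOAD_FAST i → push 0
LOAD_CONST → push 1
BINARY_OP + → 0 + 1 = 1
STORE_FAST i → i=1
LOAD_FAST i → push 1
LOAD_CONST → push 3
COMPARE_OP bool(<) → 1 vs 3 = True
POP_JUMP_IF_FALSE → pop True; no jump
LOAD_FAST_LOAD_FAST u,a → push 0,-3
BINARY_OP - → 0 - -3 = 3
STORE_FAST u → u=3
LOAD_CONST → push 3
LOAD_FAST a → push -3
BINARY_OP % → 3 % -3 = 0
STORE_FAST u → u=0
LOAD_FAST_LOAD_FAST i,i → push 1,1
BINARY_OP + → 1 + 1 = 2
STORE_FAST u → u=2
LOAD_FAST i → push 1
LOAD_CONST → push 1
BINARY_OP + → 1 + 1 = 2
STORE_FAST i → i=2
LOAD_FAST i → push 2
LOAD_CONST → push 3
COMPARE_OP bool(<) → 2 vs 3 = True
POP_JUMP_IF_FALSE → pop True; no jump
LOAD_FAST_LOAD_FAST u,a → push 2,-3
BINARY_OP - → 2 - -3 = 5
STORE_FAST u → u=5
LOAD_CONST → push 3
LOAD_FAST a → push -3
BINARY_OP % → 3 % -3 = 0
STORE_FAST u → u=0
LOAD_FAST_LOAD_FAST i,i → push 2,2
BINARY_OP + → 2 + 2 = 4
STORE_FAST u → u=4
LOAD_FAST i → push 2
LOAD_CONST → push 1
BINARY_OP + → 2 + 1 = 3
STORE_FAST i → i=3
LOAD_FAST i → push 3
LOAD_CONST → push 3
COMPARE_OP bool(<) → 3 vs 3 = False
POP_JUMP_IF_FALSE → pop False; jump
LOAD_FAST u → push 4
RETURN_VALUE → return 4.

4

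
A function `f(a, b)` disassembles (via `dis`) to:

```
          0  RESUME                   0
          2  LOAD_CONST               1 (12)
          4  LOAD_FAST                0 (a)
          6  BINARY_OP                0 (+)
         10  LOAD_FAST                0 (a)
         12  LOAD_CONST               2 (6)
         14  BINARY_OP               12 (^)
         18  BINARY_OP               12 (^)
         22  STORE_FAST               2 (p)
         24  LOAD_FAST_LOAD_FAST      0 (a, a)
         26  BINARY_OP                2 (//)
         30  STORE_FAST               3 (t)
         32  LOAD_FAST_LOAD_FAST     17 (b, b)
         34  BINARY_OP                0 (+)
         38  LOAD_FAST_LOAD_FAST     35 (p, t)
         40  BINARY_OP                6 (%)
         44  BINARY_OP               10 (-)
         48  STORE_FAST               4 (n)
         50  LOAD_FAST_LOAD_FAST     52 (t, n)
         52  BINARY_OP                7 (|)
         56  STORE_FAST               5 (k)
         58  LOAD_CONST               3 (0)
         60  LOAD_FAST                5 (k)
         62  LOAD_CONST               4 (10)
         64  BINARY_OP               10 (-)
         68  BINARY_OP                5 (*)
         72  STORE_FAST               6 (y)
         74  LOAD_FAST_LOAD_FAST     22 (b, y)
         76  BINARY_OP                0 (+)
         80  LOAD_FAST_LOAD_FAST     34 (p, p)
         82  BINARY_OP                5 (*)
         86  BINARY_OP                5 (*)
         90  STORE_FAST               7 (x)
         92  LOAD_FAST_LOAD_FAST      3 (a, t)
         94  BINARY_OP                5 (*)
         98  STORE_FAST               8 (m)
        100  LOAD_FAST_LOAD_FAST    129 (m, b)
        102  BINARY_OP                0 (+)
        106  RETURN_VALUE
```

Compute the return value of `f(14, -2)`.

LOAD_CONST → push 12. Stack: [12]
LOAD_FAST a → push 14. Stack: [12, 14]
BINARY_OP + → 12 + 14 = 26. Stack: [26]
LOAD_FAST a → push 14. Stack: [26, 14]
LOAD_CONST → push 6. Stack: [26, 14, 6]
BINARY_OP ^ → 14 ^ 6 = 8. Stack: [26, 8]
BINARY_OP ^ → 26 ^ 8 = 18. Stack: [18]
STORE_FAST p → p=18. Stack: []
LOAD_FAST_LOAD_FAST a,a → push 14,14. Stack: [14, 14]
BINARY_OP // → 14 // 14 = 1. Stack: [1]
STORE_FAST t → t=1. Stack: []
LOAD_FAST_LOAD_FAST b,b → push -2,-2. Stack: [-2, -2]
BINARY_OP + → -2 + -2 = -4. Stack: [-4]
LOAD_FAST_LOAD_FAST p,t → push 18,1. Stack: [-4, 18, 1]
BINARY_OP % → 18 % 1 = 0. Stack: [-4, 0]
BINARY_OP - → -4 - 0 = -4. Stack: [-4]
STORE_FAST n → n=-4. Stack: []
LOAD_FAST_LOAD_FAST t,n → push 1,-4. Stack: [1, -4]
BINARY_OP | → 1 | -4 = -3. Stack: [-3]
STORE_FAST k → k=-3. Stack: []
LOAD_CONST → push 0. Stack: [0]
LOAD_FAST k → push -3. Stack: [0, -3]
LOAD_CONST → push 10. Stack: [0, -3, 10]
BINARY_OP - → -3 - 10 = -13. Stack: [0, -13]
BINARY_OP * → 0 * -13 = 0. Stack: [0]
STORE_FAST y → y=0. Stack: []
LOAD_FAST_LOAD_FAST b,y → push -2,0. Stack: [-2, 0]
BINARY_OP + → -2 + 0 = -2. Stack: [-2]
LOAD_FAST_LOAD_FAST p,p → push 18,18. Stack: [-2, 18, 18]
BINARY_OP * → 18 * 18 = 324. Stack: [-2, 324]
BINARY_OP * → -2 * 324 = -648. Stack: [-648]
STORE_FAST x → x=-648. Stack: []
LOAD_FAST_LOAD_FAST a,t → push 14,1. Stack: [14, 1]
BINARY_OP * → 14 * 1 = 14. Stack: [14]
STORE_FAST m → m=14. Stack: []
LOAD_FAST_LOAD_FAST m,b → push 14,-2. Stack: [14, -2]
BINARY_OP + → 14 + -2 = 12. Stack: [12]
RETURN_VALUE → return 12.

12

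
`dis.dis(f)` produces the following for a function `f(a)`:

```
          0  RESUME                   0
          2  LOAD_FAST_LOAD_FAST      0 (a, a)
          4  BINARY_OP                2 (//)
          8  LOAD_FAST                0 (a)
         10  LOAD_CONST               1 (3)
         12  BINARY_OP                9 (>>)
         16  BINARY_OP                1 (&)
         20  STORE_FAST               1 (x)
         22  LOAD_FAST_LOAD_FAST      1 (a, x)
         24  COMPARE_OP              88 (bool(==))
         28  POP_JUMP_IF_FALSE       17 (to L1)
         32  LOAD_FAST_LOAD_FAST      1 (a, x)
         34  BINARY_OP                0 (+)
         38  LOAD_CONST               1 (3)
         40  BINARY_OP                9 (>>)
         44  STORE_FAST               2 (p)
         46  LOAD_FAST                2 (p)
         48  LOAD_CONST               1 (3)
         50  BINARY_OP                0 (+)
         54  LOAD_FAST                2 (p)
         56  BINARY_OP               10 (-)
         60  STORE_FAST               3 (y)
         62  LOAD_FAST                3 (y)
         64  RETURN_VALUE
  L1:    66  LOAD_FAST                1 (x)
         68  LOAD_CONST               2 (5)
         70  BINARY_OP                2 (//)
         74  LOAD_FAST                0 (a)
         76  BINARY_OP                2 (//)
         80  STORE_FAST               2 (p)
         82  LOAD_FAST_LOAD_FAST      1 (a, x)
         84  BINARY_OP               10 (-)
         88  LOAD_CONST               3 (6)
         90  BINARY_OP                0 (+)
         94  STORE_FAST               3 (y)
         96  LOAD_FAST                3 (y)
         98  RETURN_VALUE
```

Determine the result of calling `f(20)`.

LOAD_FAST_LOAD_FAST a,a → push 20,20. Stack: [20, 20]
BINARY_OP // → 20 // 20 = 1. Stack: [1]
LOAD_FAST a → push 20. Stack: [1, 20]
LOAD_CONST → push 3. Stack: [1, 20, 3]
BINARY_OP >> → 20 >> 3 = 2. Stack: [1, 2]
BINARY_OP & → 1 & 2 = 0. Stack: [0]
STORE_FAST x → x=0. Stack: []
LOAD_FAST_LOAD_FAST a,x → push 20,0. Stack: [20, 0]
COMPARE_OP bool(==) → 20 vs 0 = False. Stack: [False]
POP_JUMP_IF_FALSE → pop False; jump. Stack: []
LOAD_FAST x → push 0. Stack: [0]
LOAD_CONST → push 5. Stack: [0, 5]
BINARY_OP // → 0 // 5 = 0. Stack: [0]
LOAD_FAST a → push 20. Stack: [0, 20]
BINARY_OP // → 0 // 20 = 0. Stack: [0]
STORE_FAST p → p=0. Stack: []
LOAD_FAST_LOAD_FAST a,x → push 20,0. Stack: [20, 0]
BINARY_OP - → 20 - 0 = 20. Stack: [20]
LOAD_CONST → push 6. Stack: [20, 6]
BINARY_OP + → 20 + 6 = 26. Stack: [26]
STORE_FAST y → y=26. Stack: []
LOAD_FAST y → push 26. Stack: [26]
RETURN_VALUE → return 26.

26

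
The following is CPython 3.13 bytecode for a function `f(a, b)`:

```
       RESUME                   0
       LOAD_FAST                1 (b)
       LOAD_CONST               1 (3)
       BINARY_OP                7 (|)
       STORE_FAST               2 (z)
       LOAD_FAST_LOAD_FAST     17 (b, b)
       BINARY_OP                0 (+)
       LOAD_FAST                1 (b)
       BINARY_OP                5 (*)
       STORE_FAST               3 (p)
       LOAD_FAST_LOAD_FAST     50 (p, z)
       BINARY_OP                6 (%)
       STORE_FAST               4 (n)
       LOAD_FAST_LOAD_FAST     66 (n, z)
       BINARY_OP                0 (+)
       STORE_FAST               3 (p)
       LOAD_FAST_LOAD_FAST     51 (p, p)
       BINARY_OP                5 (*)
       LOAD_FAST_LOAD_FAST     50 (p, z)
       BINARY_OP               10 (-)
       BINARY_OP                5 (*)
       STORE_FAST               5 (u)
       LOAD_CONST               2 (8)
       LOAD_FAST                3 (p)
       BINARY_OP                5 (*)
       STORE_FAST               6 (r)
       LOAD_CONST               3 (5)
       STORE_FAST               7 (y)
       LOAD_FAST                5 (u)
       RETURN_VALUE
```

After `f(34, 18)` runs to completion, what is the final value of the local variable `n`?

2

LOAD_FAST b → push 18. Stack: [18]
LOAD_CONST → push 3. Stack: [18, 3]
BINARY_OP | → 18 | 3 = 19. Stack: [19]
STORE_FAST z → z=19. Stack: []
LOAD_FAST_LOAD_FAST b,b → push 18,18. Stack: [18, 18]
BINARY_OP + → 18 + 18 = 36. Stack: [36]
LOAD_FAST b → push 18. Stack: [36, 18]
BINARY_OP * → 36 * 18 = 648. Stack: [648]
STORE_FAST p → p=648. Stack: []
LOAD_FAST_LOAD_FAST p,z → push 648,19. Stack: [648, 19]
BINARY_OP % → 648 % 19 = 2. Stack: [2]
STORE_FAST n → n=2. Stack: []
LOAD_FAST_LOAD_FAST n,z → push 2,19. Stack: [2, 19]
BINARY_OP + → 2 + 19 = 21. Stack: [21]
STORE_FAST p → p=21. Stack: []
LOAD_FAST_LOAD_FAST p,p → push 21,21. Stack: [21, 21]
BINARY_OP * → 21 * 21 = 441. Stack: [441]
LOAD_FAST_LOAD_FAST p,z → push 21,19. Stack: [441, 21, 19]
BINARY_OP - → 21 - 19 = 2. Stack: [441, 2]
BINARY_OP * → 441 * 2 = 882. Stack: [882]
STORE_FAST u → u=882. Stack: []
LOAD_CONST → push 8. Stack: [8]
LOAD_FAST p → push 21. Stack: [8, 21]
BINARY_OP * → 8 * 21 = 168. Stack: [168]
STORE_FAST r → r=168. Stack: []
LOAD_CONST → push 5. Stack: [5]
STORE_FAST y → y=5. Stack: []
LOAD_FAST u → push 882. Stack: [882]
RETURN_VALUE → return 882.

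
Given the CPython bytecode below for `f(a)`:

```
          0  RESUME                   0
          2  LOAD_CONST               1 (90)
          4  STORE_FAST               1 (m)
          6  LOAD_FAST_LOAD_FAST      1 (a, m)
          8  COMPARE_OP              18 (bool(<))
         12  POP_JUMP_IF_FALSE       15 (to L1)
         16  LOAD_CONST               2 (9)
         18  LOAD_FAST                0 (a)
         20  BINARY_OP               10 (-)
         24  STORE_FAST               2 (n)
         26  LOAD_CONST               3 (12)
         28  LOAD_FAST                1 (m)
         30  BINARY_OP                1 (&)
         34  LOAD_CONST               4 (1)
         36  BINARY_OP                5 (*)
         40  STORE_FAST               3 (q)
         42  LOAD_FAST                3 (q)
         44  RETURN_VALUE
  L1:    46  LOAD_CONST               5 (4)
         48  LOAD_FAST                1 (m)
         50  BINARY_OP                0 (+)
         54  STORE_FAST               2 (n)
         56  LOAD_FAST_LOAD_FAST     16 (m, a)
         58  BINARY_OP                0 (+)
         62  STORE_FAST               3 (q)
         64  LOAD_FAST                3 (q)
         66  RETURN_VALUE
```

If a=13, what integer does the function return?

LOAD_CONST → push 90. Stack: [90]
STORE_FAST m → m=90. Stack: []
LOAD_FAST_LOAD_FAST a,m → push 13,90. Stack: [13, 90]
COMPARE_OP bool(<) → 13 vs 90 = True. Stack: [True]
POP_JUMP_IF_FALSE → pop True; no jump. Stack: []
LOAD_CONST → push 9. Stack: [9]
LOAD_FAST a → push 13. Stack: [9, 13]
BINARY_OP - → 9 - 13 = -4. Stack: [-4]
STORE_FAST n → n=-4. Stack: []
LOAD_CONST → push 12. Stack: [12]
LOAD_FAST m → push 90. Stack: [12, 90]
BINARY_OP & → 12 & 90 = 8. Stack: [8]
LOAD_CONST → push 1. Stack: [8, 1]
BINARY_OP * → 8 * 1 = 8. Stack: [8]
STORE_FAST q → q=8. Stack: []
LOAD_FAST q → push 8. Stack: [8]
RETURN_VALUE → return 8.

8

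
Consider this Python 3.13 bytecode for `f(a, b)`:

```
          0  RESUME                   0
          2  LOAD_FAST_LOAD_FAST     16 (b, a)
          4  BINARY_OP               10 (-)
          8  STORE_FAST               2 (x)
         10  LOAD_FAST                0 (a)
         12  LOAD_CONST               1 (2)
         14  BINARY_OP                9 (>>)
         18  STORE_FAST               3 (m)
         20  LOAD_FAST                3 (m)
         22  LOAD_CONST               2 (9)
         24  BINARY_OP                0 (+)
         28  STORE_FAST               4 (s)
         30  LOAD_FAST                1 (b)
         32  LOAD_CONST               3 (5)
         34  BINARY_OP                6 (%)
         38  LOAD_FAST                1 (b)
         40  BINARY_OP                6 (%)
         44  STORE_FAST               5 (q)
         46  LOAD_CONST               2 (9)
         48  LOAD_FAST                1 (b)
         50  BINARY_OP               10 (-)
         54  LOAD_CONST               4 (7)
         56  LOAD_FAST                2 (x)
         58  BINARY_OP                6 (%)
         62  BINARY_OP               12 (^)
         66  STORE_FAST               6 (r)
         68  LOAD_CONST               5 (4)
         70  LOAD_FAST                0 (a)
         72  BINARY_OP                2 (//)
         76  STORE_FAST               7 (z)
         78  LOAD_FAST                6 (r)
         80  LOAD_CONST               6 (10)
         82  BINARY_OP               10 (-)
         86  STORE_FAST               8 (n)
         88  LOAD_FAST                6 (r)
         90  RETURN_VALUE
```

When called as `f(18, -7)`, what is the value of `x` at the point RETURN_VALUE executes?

LOAD_FAST_LOAD_FAST b,a → push -7,18. Stack: [-7, 18]
BINARY_OP - → -7 - 18 = -25. Stack: [-25]
STORE_FAST x → x=-25. Stack: []
LOAD_FAST a → push 18. Stack: [18]
LOAD_CONST → push 2. Stack: [18, 2]
BINARY_OP >> → 18 >> 2 = 4. Stack: [4]
STORE_FAST m → m=4. Stack: []
LOAD_FAST m → push 4. Stack: [4]
LOAD_CONST → push 9. Stack: [4, 9]
BINARY_OP + → 4 + 9 = 13. Stack: [13]
STORE_FAST s → s=13. Stack: []
LOAD_FAST b → push -7. Stack: [-7]
LOAD_CONST → push 5. Stack: [-7, 5]
BINARY_OP % → -7 % 5 = 3. Stack: [3]
LOAD_FAST b → push -7. Stack: [3, -7]
BINARY_OP % → 3 % -7 = -4. Stack: [-4]
STORE_FAST q → q=-4. Stack: []
LOAD_CONST → push 9. Stack: [9]
LOAD_FAST b → push -7. Stack: [9, -7]
BINARY_OP - → 9 - -7 = 16. Stack: [16]
LOAD_CONST → push 7. Stack: [16, 7]
LOAD_FAST x → push -25. Stack: [16, 7, -25]
BINARY_OP % → 7 % -25 = -18. Stack: [16, -18]
BINARY_OP ^ → 16 ^ -18 = -2. Stack: [-2]
STORE_FAST r → r=-2. Stack: []
LOAD_CONST → push 4. Stack: [4]
LOAD_FAST a → push 18. Stack: [4, 18]
BINARY_OP // → 4 // 18 = 0. Stack: [0]
STORE_FAST z → z=0. Stack: []
LOAD_FAST r → push -2. Stack: [-2]
LOAD_CONST → push 10. Stack: [-2, 10]
BINARY_OP - → -2 - 10 = -12. Stack: [-12]
STORE_FAST n → n=-12. Stack: []
LOAD_FAST r → push -2. Stack: [-2]
RETURN_VALUE → return -2.

-25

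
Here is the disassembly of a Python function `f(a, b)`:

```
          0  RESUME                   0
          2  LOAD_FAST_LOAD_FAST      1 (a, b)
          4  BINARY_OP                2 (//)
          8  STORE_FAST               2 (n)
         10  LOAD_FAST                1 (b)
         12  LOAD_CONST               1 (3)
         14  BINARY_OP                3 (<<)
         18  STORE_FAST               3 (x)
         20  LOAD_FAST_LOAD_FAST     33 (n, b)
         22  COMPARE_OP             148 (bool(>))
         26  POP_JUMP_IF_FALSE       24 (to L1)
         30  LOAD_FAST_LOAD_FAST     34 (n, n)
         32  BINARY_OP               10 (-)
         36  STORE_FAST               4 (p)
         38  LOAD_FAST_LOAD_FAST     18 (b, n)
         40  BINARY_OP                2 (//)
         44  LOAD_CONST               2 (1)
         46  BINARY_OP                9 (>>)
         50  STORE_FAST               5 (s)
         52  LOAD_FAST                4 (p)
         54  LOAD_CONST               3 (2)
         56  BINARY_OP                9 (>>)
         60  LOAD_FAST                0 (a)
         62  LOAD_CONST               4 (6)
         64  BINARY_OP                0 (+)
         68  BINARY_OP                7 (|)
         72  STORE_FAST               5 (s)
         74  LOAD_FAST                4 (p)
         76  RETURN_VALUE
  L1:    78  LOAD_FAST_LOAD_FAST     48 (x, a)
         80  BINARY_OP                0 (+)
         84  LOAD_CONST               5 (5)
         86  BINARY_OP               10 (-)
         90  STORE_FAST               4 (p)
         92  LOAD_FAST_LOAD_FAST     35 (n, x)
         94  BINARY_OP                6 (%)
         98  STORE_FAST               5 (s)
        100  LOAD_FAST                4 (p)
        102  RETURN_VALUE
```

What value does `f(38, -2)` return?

LOAD_FAST_LOAD_FAST a,b → push 38,-2. Stack: [38, -2]
BINARY_OP // → 38 // -2 = -19. Stack: [-19]
STORE_FAST n → n=-19. Stack: []
LOAD_FAST b → push -2. Stack: [-2]
LOAD_CONST → push 3. Stack: [-2, 3]
BINARY_OP << → -2 << 3 = -16. Stack: [-16]
STORE_FAST x → x=-16. Stack: []
LOAD_FAST_LOAD_FAST n,b → push -19,-2. Stack: [-19, -2]
COMPARE_OP bool(>) → -19 vs -2 = False. Stack: [False]
POP_JUMP_IF_FALSE → pop False; jump. Stack: []
LOAD_FAST_LOAD_FAST x,a → push -16,38. Stack: [-16, 38]
BINARY_OP + → -16 + 38 = 22. Stack: [22]
LOAD_CONST → push 5. Stack: [22, 5]
BINARY_OP - → 22 - 5 = 17. Stack: [17]
STORE_FAST p → p=17. Stack: []
LOAD_FAST_LOAD_FAST n,x → push -19,-16. Stack: [-19, -16]
BINARY_OP % → -19 % -16 = -3. Stack: [-3]
STORE_FAST s → s=-3. Stack: []
LOAD_FAST p → push 17. Stack: [17]
RETURN_VALUE → return 17.

17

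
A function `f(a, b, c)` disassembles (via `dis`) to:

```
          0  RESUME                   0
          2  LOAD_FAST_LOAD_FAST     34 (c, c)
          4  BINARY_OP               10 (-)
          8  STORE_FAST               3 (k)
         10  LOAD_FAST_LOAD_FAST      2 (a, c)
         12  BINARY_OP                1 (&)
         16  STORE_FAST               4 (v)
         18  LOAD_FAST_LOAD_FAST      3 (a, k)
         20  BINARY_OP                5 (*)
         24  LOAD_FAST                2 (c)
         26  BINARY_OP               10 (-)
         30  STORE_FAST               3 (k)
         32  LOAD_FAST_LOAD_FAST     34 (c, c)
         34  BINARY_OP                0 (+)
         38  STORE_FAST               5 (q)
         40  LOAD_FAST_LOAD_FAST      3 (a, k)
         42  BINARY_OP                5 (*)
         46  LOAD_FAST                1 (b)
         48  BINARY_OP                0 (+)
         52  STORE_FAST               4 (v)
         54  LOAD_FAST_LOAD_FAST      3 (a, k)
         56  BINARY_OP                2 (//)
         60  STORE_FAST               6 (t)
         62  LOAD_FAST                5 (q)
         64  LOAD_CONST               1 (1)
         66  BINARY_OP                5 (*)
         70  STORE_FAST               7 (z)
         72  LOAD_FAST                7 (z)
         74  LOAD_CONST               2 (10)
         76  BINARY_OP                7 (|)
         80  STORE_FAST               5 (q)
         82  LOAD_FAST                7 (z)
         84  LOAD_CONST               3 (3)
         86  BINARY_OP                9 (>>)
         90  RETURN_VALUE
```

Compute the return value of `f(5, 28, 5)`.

1

LOAD_FAST_LOAD_FAST c,c → push 5,5. Stack: [5, 5]
BINARY_OP - → 5 - 5 = 0. Stack: [0]
STORE_FAST k → k=0. Stack: []
LOAD_FAST_LOAD_FAST a,c → push 5,5. Stack: [5, 5]
BINARY_OP & → 5 & 5 = 5. Stack: [5]
STORE_FAST v → v=5. Stack: []
LOAD_FAST_LOAD_FAST a,k → push 5,0. Stack: [5, 0]
BINARY_OP * → 5 * 0 = 0. Stack: [0]
LOAD_FAST c → push 5. Stack: [0, 5]
BINARY_OP - → 0 - 5 = -5. Stack: [-5]
STORE_FAST k → k=-5. Stack: []
LOAD_FAST_LOAD_FAST c,c → push 5,5. Stack: [5, 5]
BINARY_OP + → 5 + 5 = 10. Stack: [10]
STORE_FAST q → q=10. Stack: []
LOAD_FAST_LOAD_FAST a,k → push 5,-5. Stack: [5, -5]
BINARY_OP * → 5 * -5 = -25. Stack: [-25]
LOAD_FAST b → push 28. Stack: [-25, 28]
BINARY_OP + → -25 + 28 = 3. Stack: [3]
STORE_FAST v → v=3. Stack: []
LOAD_FAST_LOAD_FAST a,k → push 5,-5. Stack: [5, -5]
BINARY_OP // → 5 // -5 = -1. Stack: [-1]
STORE_FAST t → t=-1. Stack: []
LOAD_FAST q → push 10. Stack: [10]
LOAD_CONST → push 1. Stack: [10, 1]
BINARY_OP * → 10 * 1 = 10. Stack: [10]
STORE_FAST z → z=10. Stack: []
LOAD_FAST z → push 10. Stack: [10]
LOAD_CONST → push 10. Stack: [10, 10]
BINARY_OP | → 10 | 10 = 10. Stack: [10]
STORE_FAST q → q=10. Stack: []
LOAD_FAST z → push 10. Stack: [10]
LOAD_CONST → push 3. Stack: [10, 3]
BINARY_OP >> → 10 >> 3 = 1. Stack: [1]
RETURN_VALUE → return 1.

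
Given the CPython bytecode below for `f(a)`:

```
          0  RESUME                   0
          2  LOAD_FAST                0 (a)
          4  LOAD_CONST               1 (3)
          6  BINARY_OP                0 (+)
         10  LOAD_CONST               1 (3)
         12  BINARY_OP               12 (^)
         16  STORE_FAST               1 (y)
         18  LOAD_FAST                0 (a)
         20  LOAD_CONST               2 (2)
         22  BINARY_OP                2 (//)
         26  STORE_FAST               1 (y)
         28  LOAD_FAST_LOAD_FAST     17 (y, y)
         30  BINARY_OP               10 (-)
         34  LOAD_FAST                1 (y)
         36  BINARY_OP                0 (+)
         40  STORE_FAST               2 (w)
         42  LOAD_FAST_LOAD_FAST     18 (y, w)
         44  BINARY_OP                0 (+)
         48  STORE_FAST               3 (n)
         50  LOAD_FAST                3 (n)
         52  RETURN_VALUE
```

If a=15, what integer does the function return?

LOAD_FAST a → push 15. Stack: [15]
LOAD_CONST → push 3. Stack: [15, 3]
BINARY_OP + → 15 + 3 = 18. Stack: [18]
LOAD_CONST → push 3. Stack: [18, 3]
BINARY_OP ^ → 18 ^ 3 = 17. Stack: [17]
STORE_FAST y → y=17. Stack: []
LOAD_FAST a → push 15. Stack: [15]
LOAD_CONST → push 2. Stack: [15, 2]
BINARY_OP // → 15 // 2 = 7. Stack: [7]
STORE_FAST y → y=7. Stack: []
LOAD_FAST_LOAD_FAST y,y → push 7,7. Stack: [7, 7]
BINARY_OP - → 7 - 7 = 0. Stack: [0]
LOAD_FAST y → push 7. Stack: [0, 7]
BINARY_OP + → 0 + 7 = 7. Stack: [7]
STORE_FAST w → w=7. Stack: []
LOAD_FAST_LOAD_FAST y,w → push 7,7. Stack: [7, 7]
BINARY_OP + → 7 + 7 = 14. Stack: [14]
STORE_FAST n → n=14. Stack: []
LOAD_FAST n → push 14. Stack: [14]
RETURN_VALUE → return 14.

14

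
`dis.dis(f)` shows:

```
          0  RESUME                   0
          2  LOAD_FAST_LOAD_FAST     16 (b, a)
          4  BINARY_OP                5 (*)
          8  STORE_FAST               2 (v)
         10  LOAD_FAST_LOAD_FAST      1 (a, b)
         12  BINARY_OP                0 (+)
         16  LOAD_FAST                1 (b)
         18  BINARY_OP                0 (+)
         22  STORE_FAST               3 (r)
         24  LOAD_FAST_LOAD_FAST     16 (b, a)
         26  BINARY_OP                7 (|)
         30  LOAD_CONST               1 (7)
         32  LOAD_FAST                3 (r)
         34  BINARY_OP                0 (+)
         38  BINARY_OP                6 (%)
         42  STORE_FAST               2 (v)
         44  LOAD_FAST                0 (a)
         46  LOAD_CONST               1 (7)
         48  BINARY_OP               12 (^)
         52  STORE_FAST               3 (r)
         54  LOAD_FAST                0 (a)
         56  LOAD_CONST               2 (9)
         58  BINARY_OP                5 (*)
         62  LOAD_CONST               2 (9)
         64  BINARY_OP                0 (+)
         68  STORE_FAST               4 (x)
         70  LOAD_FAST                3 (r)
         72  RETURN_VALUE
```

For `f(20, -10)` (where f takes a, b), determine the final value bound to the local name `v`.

4

LOAD_FAST_LOAD_FAST b,a → push -10,20. Stack: [-10, 20]
BINARY_OP * → -10 * 20 = -200. Stack: [-200]
STORE_FAST v → v=-200. Stack: []
LOAD_FAST_LOAD_FAST a,b → push 20,-10. Stack: [20, -10]
BINARY_OP + → 20 + -10 = 10. Stack: [10]
LOAD_FAST b → push -10. Stack: [10, -10]
BINARY_OP + → 10 + -10 = 0. Stack: [0]
STORE_FAST r → r=0. Stack: []
LOAD_FAST_LOAD_FAST b,a → push -10,20. Stack: [-10, 20]
BINARY_OP | → -10 | 20 = -10. Stack: [-10]
LOAD_CONST → push 7. Stack: [-10, 7]
LOAD_FAST r → push 0. Stack: [-10, 7, 0]
BINARY_OP + → 7 + 0 = 7. Stack: [-10, 7]
BINARY_OP % → -10 % 7 = 4. Stack: [4]
STORE_FAST v → v=4. Stack: []
LOAD_FAST a → push 20. Stack: [20]
LOAD_CONST → push 7. Stack: [20, 7]
BINARY_OP ^ → 20 ^ 7 = 19. Stack: [19]
STORE_FAST r → r=19. Stack: []
LOAD_FAST a → push 20. Stack: [20]
LOAD_CONST → push 9. Stack: [20, 9]
BINARY_OP * → 20 * 9 = 180. Stack: [180]
LOAD_CONST → push 9. Stack: [180, 9]
BINARY_OP + → 180 + 9 = 189. Stack: [189]
STORE_FAST x → x=189. Stack: []
LOAD_FAST r → push 19. Stack: [19]
RETURN_VALUE → return 19.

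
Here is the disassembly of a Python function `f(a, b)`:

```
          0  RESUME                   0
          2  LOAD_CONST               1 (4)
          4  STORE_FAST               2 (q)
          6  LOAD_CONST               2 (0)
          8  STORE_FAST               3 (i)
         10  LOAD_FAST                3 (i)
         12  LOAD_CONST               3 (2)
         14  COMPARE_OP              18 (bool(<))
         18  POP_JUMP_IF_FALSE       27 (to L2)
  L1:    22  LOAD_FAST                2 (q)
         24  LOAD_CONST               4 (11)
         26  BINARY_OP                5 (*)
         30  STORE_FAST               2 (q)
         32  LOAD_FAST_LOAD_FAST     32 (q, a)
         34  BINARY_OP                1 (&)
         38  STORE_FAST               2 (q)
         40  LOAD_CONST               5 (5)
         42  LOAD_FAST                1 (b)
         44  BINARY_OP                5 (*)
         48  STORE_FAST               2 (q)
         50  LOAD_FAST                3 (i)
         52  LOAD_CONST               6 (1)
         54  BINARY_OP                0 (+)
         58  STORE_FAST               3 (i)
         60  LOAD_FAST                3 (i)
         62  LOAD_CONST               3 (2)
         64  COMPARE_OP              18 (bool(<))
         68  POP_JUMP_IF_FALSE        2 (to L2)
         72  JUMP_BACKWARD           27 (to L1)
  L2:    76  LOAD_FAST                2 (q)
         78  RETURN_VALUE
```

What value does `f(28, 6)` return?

30

LOAD_CONST → push 4. Stack: [4]
STORE_FAST q → q=4. Stack: []
LOAD_CONST → push 0. Stack: [0]
STORE_FAST i → i=0. Stack: []
LOAD_FAST i → push 0. Stack: [0]
LOAD_CONST → push 2. Stack: [0, 2]
COMPARE_OP bool(<) → 0 vs 2 = True. Stack: [True]
POP_JUMP_IF_FALSE → pop True; no jump. Stack: []
LOAD_FAST q → push 4. Stack: [4]
LOAD_CONST → push 11. Stack: [4, 11]
BINARY_OP * → 4 * 11 = 44. Stack: [44]
STORE_FAST q → q=44. Stack: []
LOAD_FAST_LOAD_FAST q,a → push 44,28. Stack: [44, 28]
BINARY_OP & → 44 & 28 = 12. Stack: [12]
STORE_FAST q → q=12. Stack: []
LOAD_CONST → push 5. Stack: [5]
LOAD_FAST b → push 6. Stack: [5, 6]
BINARY_OP * → 5 * 6 = 30. Stack: [30]
STORE_FAST q → q=30. Stack: []
LOAD_FAST i → push 0. Stack: [0]
LOAD_CONST → push 1. Stack: [0, 1]
BINARY_OP + → 0 + 1 = 1. Stack: [1]
STORE_FAST i → i=1. Stack: []
LOAD_FAST i → push 1. Stack: [1]
LOAD_CONST → push 2. Stack: [1, 2]
COMPARE_OP bool(<) → 1 vs 2 = True. Stack: [True]
POP_JUMP_IF_FALSE → pop True; no jump. Stack: []
LOAD_FAST q → push 30. Stack: [30]
LOAD_CONST → push 11. Stack: [30, 11]
BINARY_OP * → 30 * 11 = 330. Stack: [330]
STORE_FAST q → q=330. Stack: []
LOAD_FAST_LOAD_FAST q,a → push 330,28. Stack: [330, 28]
BINARY_OP & → 330 & 28 = 8. Stack: [8]
STORE_FAST q → q=8. Stack: []
LOAD_CONST → push 5. Stack: [5]
LOAD_FAST b → push 6. Stack: [5, 6]
BINARY_OP * → 5 * 6 = 30. Stack: [30]
STORE_FAST q → q=30. Stack: []
LOAD_FAST i → push 1. Stack: [1]
LOAD_CONST → push 1. Stack: [1, 1]
BINARY_OP + → 1 + 1 = 2. Stack: [2]
STORE_FAST i → i=2. Stack: []
LOAD_FAST i → push 2. Stack: [2]
LOAD_CONST → push 2. Stack: [2, 2]
COMPARE_OP bool(<) → 2 vs 2 = False. Stack: [False]
POP_JUMP_IF_FALSE → pop False; jump. Stack: []
LOAD_FAST q → push 30. Stack: [30]
RETURN_VALUE → return 30.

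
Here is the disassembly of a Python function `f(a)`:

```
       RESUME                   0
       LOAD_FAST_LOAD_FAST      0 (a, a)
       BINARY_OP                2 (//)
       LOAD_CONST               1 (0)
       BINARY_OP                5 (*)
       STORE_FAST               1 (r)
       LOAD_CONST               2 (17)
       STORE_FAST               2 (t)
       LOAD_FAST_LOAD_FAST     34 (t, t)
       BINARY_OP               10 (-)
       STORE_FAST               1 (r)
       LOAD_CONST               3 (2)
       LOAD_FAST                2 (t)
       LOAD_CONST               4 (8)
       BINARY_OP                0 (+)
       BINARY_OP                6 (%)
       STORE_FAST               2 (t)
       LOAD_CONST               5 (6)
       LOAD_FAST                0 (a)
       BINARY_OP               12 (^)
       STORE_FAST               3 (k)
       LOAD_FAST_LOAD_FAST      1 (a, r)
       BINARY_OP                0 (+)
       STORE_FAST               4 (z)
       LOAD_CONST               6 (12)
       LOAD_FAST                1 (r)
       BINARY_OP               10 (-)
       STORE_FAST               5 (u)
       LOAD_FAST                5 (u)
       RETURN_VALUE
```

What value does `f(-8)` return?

LOAD_FAST_LOAD_FAST a,a → push -8,-8. Stack: [-8, -8]
BINARY_OP // → -8 // -8 = 1. Stack: [1]
LOAD_CONST → push 0. Stack: [1, 0]
BINARY_OP * → 1 * 0 = 0. Stack: [0]
STORE_FAST r → r=0. Stack: []
LOAD_CONST → push 17. Stack: [17]
STORE_FAST t → t=17. Stack: []
LOAD_FAST_LOAD_FAST t,t → push 17,17. Stack: [17, 17]
BINARY_OP - → 17 - 17 = 0. Stack: [0]
STORE_FAST r → r=0. Stack: []
LOAD_CONST → push 2. Stack: [2]
LOAD_FAST t → push 17. Stack: [2, 17]
LOAD_CONST → push 8. Stack: [2, 17, 8]
BINARY_OP + → 17 + 8 = 25. Stack: [2, 25]
BINARY_OP % → 2 % 25 = 2. Stack: [2]
STORE_FAST t → t=2. Stack: []
LOAD_CONST → push 6. Stack: [6]
LOAD_FAST a → push -8. Stack: [6, -8]
BINARY_OP ^ → 6 ^ -8 = -2. Stack: [-2]
STORE_FAST k → k=-2. Stack: []
LOAD_FAST_LOAD_FAST a,r → push -8,0. Stack: [-8, 0]
BINARY_OP + → -8 + 0 = -8. Stack: [-8]
STORE_FAST z → z=-8. Stack: []
LOAD_CONST → push 12. Stack: [12]
LOAD_FAST r → push 0. Stack: [12, 0]
BINARY_OP - → 12 - 0 = 12. Stack: [12]
STORE_FAST u → u=12. Stack: []
LOAD_FAST u → push 12. Stack: [12]
RETURN_VALUE → return 12.

12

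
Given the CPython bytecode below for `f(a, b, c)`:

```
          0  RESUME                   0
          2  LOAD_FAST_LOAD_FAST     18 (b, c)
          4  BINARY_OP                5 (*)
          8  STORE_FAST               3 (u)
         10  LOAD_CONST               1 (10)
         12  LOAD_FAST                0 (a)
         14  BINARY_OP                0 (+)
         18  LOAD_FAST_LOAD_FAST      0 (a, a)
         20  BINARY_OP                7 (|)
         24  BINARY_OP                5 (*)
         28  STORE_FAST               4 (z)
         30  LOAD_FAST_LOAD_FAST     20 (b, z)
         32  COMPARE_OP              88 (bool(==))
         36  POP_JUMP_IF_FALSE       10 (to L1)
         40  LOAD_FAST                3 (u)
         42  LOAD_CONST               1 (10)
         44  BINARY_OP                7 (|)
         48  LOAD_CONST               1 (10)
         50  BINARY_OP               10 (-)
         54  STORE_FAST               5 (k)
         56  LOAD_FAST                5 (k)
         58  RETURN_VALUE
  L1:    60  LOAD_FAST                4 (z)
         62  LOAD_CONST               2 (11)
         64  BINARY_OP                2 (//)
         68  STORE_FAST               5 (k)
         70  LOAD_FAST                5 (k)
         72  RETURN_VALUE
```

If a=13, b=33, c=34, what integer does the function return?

LOAD_FAST_LOAD_FAST b,c → push 33,34. Stack: [33, 34]
BINARY_OP * → 33 * 34 = 1122. Stack: [1122]
STORE_FAST u → u=1122. Stack: []
LOAD_CONST → push 10. Stack: [10]
LOAD_FAST a → push 13. Stack: [10, 13]
BINARY_OP + → 10 + 13 = 23. Stack: [23]
LOAD_FAST_LOAD_FAST a,a → push 13,13. Stack: [23, 13, 13]
BINARY_OP | → 13 | 13 = 13. Stack: [23, 13]
BINARY_OP * → 23 * 13 = 299. Stack: [299]
STORE_FAST z → z=299. Stack: []
LOAD_FAST_LOAD_FAST b,z → push 33,299. Stack: [33, 299]
COMPARE_OP bool(==) → 33 vs 299 = False. Stack: [False]
POP_JUMP_IF_FALSE → pop False; jump. Stack: []
LOAD_FAST z → push 299. Stack: [299]
LOAD_CONST → push 11. Stack: [299, 11]
BINARY_OP // → 299 // 11 = 27. Stack: [27]
STORE_FAST k → k=27. Stack: []
LOAD_FAST k → push 27. Stack: [27]
RETURN_VALUE → return 27.

27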